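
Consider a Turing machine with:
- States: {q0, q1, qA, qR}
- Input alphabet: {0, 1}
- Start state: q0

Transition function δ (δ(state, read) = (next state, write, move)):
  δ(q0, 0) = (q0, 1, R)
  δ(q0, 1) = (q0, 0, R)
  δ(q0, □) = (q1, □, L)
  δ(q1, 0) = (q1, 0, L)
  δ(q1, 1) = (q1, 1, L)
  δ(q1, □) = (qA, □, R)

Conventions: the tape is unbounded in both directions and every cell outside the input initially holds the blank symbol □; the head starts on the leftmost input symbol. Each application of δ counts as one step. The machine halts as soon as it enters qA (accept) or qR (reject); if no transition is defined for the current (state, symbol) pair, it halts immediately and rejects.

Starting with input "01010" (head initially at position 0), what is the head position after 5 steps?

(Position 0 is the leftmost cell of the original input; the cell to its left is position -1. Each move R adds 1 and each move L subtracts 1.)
Step 0: [q0]01010 (head at position 0)
Step 1: δ(q0, 0) = (q0, 1, R)  ⊢  1[q0]1010 (head at position 1)
Step 2: δ(q0, 1) = (q0, 0, R)  ⊢  10[q0]010 (head at position 2)
Step 3: δ(q0, 0) = (q0, 1, R)  ⊢  101[q0]10 (head at position 3)
Step 4: δ(q0, 1) = (q0, 0, R)  ⊢  1010[q0]0 (head at position 4)
Step 5: δ(q0, 0) = (q0, 1, R)  ⊢  10101[q0]□ (head at position 5)
Head position after 5 steps: 5

Final answer: Position 5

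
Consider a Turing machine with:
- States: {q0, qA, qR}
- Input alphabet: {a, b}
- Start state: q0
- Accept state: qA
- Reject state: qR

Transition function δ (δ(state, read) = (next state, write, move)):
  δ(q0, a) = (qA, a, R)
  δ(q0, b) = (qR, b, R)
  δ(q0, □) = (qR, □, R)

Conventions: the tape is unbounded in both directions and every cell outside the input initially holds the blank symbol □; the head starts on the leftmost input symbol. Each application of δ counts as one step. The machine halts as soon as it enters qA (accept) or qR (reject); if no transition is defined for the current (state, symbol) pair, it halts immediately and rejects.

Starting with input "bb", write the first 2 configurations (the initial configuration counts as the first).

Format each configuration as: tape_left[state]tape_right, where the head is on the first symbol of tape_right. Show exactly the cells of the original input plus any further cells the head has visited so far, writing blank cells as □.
Step 0: [q0]bb (head at position 0)
Step 1: δ(q0, b) = (qR, b, R)  ⊢  b[qR]b (head at position 1)

Final answer: [q0]bb ⊢ b[qR]b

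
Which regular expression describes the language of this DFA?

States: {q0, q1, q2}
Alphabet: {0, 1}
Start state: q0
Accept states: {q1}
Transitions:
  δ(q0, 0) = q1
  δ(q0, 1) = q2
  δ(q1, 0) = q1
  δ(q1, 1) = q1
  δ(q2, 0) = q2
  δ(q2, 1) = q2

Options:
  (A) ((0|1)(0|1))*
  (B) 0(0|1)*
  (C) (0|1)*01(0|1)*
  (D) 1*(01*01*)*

Testing sample strings against the DFA:
  '101' -> rejected
  '00' -> accepted
  '01' -> accepted
  '001' -> accepted
Checking each option for a counterexample:
  (A) ((0|1)(0|1))*: ε is rejected by the DFA but matches the regex → eliminated
  (B) 0(0|1)*: agrees with the DFA on all strings of length ≤ 4
  (C) (0|1)*01(0|1)*: '0' is accepted by the DFA but does not match the regex → eliminated
  (D) 1*(01*01*)*: ε is rejected by the DFA but matches the regex → eliminated
Only (B) 0(0|1)* is consistent with the DFA.

Final answer: (B) 0(0|1)*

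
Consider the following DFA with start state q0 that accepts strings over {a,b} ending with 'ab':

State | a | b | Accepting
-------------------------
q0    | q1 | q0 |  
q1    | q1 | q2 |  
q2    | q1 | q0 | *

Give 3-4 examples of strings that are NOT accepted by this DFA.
Any strings that end in a non-accepting state work; for example:
"aaa": q0 → q1 → q1 → q1; q1 is not accepting → rejected
"bba": q0 → q0 → q0 → q1; q1 is not accepting → rejected
"abbb": q0 → q1 → q2 → q0 → q0; q0 is not accepting → rejected
"bbbb": q0 → q0 → q0 → q0 → q0; q0 is not accepting → rejected

Final answer: "aaa", "bba", "abbb", "bbbb"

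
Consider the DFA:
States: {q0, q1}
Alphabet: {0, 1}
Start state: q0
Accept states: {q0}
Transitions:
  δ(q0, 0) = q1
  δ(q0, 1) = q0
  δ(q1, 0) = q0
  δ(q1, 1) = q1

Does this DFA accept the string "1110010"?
Processing string "1110010":
  q0 --1--> q0
  q0 --1--> q0
  q0 --1--> q0
  q0 --0--> q1
  q1 --0--> q0
  q0 --1--> q0
  q0 --0--> q1
Final state: q1
Accept states: {q0}
q1 is not an accept state, so the string is rejected.

Final answer: No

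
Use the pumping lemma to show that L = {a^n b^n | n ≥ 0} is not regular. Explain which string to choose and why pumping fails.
Language: L = {a^n b^n | n ≥ 0} (equal numbers of a's followed by b's)
Step 1: Assume for contradiction that L is regular, with pumping length p.
Step 2: Choose s = a^p b^p. Then s ∈ L (it has p a's followed by p b's) and |s| ≥ p.
Step 3: Consider any decomposition s = xyz with |xy| ≤ p and |y| > 0. Since |xy| ≤ p and the first p symbols of s are all a's, y = a^k for some k with 1 ≤ k ≤ p.
Step 4: Pumping up (i = 2): xy²z = a^(p+k) b^p, which has more a's than b's, so xy²z ∉ L.
This contradicts the pumping lemma, so L is not regular.

Final answer: Choose s = a^p b^p. Since |xy| ≤ p, y = a^k with k ≥ 1. Then xy²z = a^(p+k) b^p ∉ L.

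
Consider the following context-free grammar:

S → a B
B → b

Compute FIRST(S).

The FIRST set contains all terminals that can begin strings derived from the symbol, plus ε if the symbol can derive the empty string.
S has the single production S → a B, whose right-hand side begins with the terminal a. So FIRST(S) = {a}.

Final answer: {a}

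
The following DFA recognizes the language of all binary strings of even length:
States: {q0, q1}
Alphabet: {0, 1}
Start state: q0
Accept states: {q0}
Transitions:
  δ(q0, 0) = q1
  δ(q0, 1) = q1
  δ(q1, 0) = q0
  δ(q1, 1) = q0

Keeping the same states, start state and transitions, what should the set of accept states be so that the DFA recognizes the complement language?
The DFA is complete (every state has a transition on every symbol), so the complement
is recognized by the same DFA with accepting and non-accepting states swapped.
Original accept states: {q0}
Complement accept states = All states - Original accept states
= {q0, q1} - {q0}
= {q1}
Complement language: strings of ODD length

Final answer: {q1}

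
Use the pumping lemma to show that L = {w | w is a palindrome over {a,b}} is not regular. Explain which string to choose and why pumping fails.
Language: L = {w | w is a palindrome over {a,b}} (strings that read the same forwards and backwards)
Step 1: Assume for contradiction that L is regular, with pumping length p.
Step 2: Choose s = a^p b a^p. Then s ∈ L (it reads the same forwards and backwards) and |s| ≥ p.
Step 3: Consider any decomposition s = xyz with |xy| ≤ p and |y| > 0. Since |xy| ≤ p and the first p symbols of s are all a's, y = a^k for some k with 1 ≤ k ≤ p.
Step 4: Pumping up (i = 2): xy²z = a^(p+k) b a^p. Its reverse is a^p b a^(p+k) ≠ a^(p+k) b a^p (the single b is no longer in the middle), so xy²z is not a palindrome and xy²z ∉ L.
This contradicts the pumping lemma, so L is not regular.

Final answer: Choose s = a^p b a^p. Since |xy| ≤ p, y = a^k with k ≥ 1. Then xy²z = a^(p+k) b a^p is not a palindrome, so ∉ L.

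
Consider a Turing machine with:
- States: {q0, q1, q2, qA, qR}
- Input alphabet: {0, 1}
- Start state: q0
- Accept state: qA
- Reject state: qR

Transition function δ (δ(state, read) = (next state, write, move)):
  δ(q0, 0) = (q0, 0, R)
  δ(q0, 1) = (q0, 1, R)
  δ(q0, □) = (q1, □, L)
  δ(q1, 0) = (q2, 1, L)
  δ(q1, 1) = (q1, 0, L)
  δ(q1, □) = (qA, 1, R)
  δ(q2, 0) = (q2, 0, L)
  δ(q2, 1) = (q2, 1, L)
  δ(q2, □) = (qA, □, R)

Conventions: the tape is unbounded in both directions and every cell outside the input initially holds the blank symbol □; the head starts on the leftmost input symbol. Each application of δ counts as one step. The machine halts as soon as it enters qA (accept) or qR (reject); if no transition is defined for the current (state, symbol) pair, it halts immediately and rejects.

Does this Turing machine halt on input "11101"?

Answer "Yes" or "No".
Step 0: [q0]11101 (head at position 0)
Step 1: δ(q0, 1) = (q0, 1, R)  ⊢  1[q0]1101 (head at position 1)
Step 2: δ(q0, 1) = (q0, 1, R)  ⊢  11[q0]101 (head at position 2)
Step 3: δ(q0, 1) = (q0, 1, R)  ⊢  111[q0]01 (head at position 3)
Step 4: δ(q0, 0) = (q0, 0, R)  ⊢  1110[q0]1 (head at position 4)
Step 5: δ(q0, 1) = (q0, 1, R)  ⊢  11101[q0]□ (head at position 5)
Step 6: δ(q0, □) = (q1, □, L)  ⊢  1110[q1]1□ (head at position 4)
Step 7: δ(q1, 1) = (q1, 0, L)  ⊢  111[q1]00□ (head at position 3)
Step 8: δ(q1, 0) = (q2, 1, L)  ⊢  11[q2]110□ (head at position 2)
Step 9: δ(q2, 1) = (q2, 1, L)  ⊢  1[q2]1110□ (head at position 1)
Step 10: δ(q2, 1) = (q2, 1, L)  ⊢  [q2]11110□ (head at position 0)
Step 11: δ(q2, 1) = (q2, 1, L)  ⊢  [q2]□11110□ (head at position -1)
Step 12: δ(q2, □) = (qA, □, R)  ⊢  □[qA]11110□ (head at position 0)
The machine is in qA, so it halts and accepts.
It halts after 12 steps.

Final answer: Yes - halts after 12 steps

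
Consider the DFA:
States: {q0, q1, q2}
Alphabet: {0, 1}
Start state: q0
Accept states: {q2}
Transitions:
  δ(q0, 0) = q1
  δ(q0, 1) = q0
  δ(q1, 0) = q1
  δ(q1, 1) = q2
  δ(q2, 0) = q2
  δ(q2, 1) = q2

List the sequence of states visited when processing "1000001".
Starting at q0
Read '1': q0 -> q0
Read '0': q0 -> q1
Read '0': q1 -> q1
Read '0': q1 -> q1
Read '0': q1 -> q1
Read '0': q1 -> q1
Read '1': q1 -> q2

Final answer: q0 -> q0 -> q1 -> q1 -> q1 -> q1 -> q1 -> q2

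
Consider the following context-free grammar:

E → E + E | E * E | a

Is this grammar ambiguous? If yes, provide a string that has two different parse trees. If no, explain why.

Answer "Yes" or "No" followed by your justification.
Two different leftmost derivations of a + a * a:
  (1) E ⇒ E + E ⇒ a + E ⇒ a + E * E ⇒ a + a * E ⇒ a + a * a   (tree groups a + (a * a))
  (2) E ⇒ E * E ⇒ E + E * E ⇒ a + E * E ⇒ a + a * E ⇒ a + a * a   (tree groups (a + a) * a)
Two distinct leftmost derivations = two distinct parse trees, so the grammar is ambiguous.

Final answer: Yes - the string 'a + a * a' has two distinct leftmost derivations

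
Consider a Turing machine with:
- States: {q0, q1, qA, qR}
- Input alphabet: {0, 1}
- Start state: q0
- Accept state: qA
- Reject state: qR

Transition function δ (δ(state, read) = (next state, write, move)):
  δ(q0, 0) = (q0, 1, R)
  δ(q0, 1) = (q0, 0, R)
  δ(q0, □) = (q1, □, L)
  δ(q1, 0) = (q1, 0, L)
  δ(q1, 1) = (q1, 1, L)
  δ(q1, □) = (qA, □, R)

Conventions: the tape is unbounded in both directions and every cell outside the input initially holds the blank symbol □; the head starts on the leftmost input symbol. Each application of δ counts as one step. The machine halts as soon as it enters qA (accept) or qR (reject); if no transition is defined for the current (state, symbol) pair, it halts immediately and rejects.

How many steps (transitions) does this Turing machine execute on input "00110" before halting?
Step 0: [q0]00110 (head at position 0)
Step 1: δ(q0, 0) = (q0, 1, R)  ⊢  1[q0]0110 (head at position 1)
Step 2: δ(q0, 0) = (q0, 1, R)  ⊢  11[q0]110 (head at position 2)
Step 3: δ(q0, 1) = (q0, 0, R)  ⊢  110[q0]10 (head at position 3)
Step 4: δ(q0, 1) = (q0, 0, R)  ⊢  1100[q0]0 (head at position 4)
Step 5: δ(q0, 0) = (q0, 1, R)  ⊢  11001[q0]□ (head at position 5)
Step 6: δ(q0, □) = (q1, □, L)  ⊢  1100[q1]1□ (head at position 4)
Step 7: δ(q1, 1) = (q1, 1, L)  ⊢  110[q1]01□ (head at position 3)
Step 8: δ(q1, 0) = (q1, 0, L)  ⊢  11[q1]001□ (head at position 2)
Step 9: δ(q1, 0) = (q1, 0, L)  ⊢  1[q1]1001□ (head at position 1)
Step 10: δ(q1, 1) = (q1, 1, L)  ⊢  [q1]11001□ (head at position 0)
Step 11: δ(q1, 1) = (q1, 1, L)  ⊢  [q1]□11001□ (head at position -1)
Step 12: δ(q1, □) = (qA, □, R)  ⊢  □[qA]11001□ (head at position 0)
The machine is in qA, so it halts and accepts.
Number of transitions executed: 12.

Final answer: 12 steps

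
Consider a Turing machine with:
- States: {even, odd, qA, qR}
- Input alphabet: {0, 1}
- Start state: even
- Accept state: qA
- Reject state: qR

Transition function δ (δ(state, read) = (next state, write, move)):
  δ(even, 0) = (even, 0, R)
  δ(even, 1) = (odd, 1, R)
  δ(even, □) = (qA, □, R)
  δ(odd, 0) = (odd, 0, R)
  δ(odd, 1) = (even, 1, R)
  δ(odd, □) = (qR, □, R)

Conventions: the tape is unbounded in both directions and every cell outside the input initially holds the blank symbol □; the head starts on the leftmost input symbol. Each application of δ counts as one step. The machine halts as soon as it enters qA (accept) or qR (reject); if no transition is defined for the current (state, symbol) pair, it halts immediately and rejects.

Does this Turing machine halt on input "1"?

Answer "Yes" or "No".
Step 0: [even]1 (head at position 0)
Step 1: δ(even, 1) = (odd, 1, R)  ⊢  1[odd]□ (head at position 1)
Step 2: δ(odd, □) = (qR, □, R)  ⊢  1□[qR]□ (head at position 2)
The machine is in qR, so it halts and rejects.
It halts after 2 steps.

Final answer: Yes - halts after 2 steps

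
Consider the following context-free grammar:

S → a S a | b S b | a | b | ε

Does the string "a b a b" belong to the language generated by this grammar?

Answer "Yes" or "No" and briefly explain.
Every production places the same symbol at both ends (or yields a single symbol / ε), so every derived string is a palindrome. a b a b reversed is b a b a ≠ a b a b, so it is not a palindrome and cannot be derived (already the first step fails: the string starts with a but ends with b, so neither S → a S a nor S → b S b fits).

Final answer: No - no valid derivation exists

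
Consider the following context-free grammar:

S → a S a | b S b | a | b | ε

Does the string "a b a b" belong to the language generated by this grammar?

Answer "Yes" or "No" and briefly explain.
Every production places the same symbol at both ends (or yields a single symbol / ε), so every derived string is a palindrome. a b a b reversed is b a b a ≠ a b a b, so it is not a palindrome and cannot be derived (already the first step fails: the string starts with a but ends with b, so neither S → a S a nor S → b S b fits).

Final answer: No - no valid derivation exists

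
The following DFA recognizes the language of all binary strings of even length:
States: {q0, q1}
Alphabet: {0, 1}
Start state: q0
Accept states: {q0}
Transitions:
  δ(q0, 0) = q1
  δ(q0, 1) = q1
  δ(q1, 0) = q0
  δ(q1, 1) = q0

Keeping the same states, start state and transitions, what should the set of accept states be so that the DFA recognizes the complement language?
The DFA is complete (every state has a transition on every symbol), so the complement
is recognized by the same DFA with accepting and non-accepting states swapped.
Original accept states: {q0}
Complement accept states = All states - Original accept states
= {q0, q1} - {q0}
= {q1}
Complement language: strings of ODD length

Final answer: {q1}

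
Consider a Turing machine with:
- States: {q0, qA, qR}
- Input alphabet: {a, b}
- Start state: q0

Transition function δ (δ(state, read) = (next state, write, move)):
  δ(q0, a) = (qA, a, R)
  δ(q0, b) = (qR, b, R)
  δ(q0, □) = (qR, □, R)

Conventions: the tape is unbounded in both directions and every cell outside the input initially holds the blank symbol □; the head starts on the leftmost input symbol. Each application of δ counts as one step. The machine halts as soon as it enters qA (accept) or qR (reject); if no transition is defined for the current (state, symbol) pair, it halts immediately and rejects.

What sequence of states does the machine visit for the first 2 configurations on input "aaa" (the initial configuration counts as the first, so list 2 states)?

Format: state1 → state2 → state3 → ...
Step 0: [q0]aaa (head at position 0)
Step 1: δ(q0, a) = (qA, a, R)  ⊢  a[qA]aa (head at position 1)
Reading off the states of these 2 configurations: q0 → qA

Final answer: q0 → qA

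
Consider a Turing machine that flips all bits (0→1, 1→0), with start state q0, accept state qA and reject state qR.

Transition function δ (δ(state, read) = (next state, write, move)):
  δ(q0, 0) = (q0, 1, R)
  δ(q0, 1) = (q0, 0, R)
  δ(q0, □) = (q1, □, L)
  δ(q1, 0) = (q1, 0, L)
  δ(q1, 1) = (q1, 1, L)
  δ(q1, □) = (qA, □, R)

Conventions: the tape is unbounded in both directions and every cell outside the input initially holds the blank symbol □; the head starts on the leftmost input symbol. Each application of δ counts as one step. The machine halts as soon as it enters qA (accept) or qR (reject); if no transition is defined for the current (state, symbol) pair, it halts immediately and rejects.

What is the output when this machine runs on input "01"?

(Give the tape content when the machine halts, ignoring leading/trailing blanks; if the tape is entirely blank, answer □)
Step 0: [q0]01 (head at position 0)
Step 1: δ(q0, 0) = (q0, 1, R)  ⊢  1[q0]1 (head at position 1)
Step 2: δ(q0, 1) = (q0, 0, R)  ⊢  10[q0]□ (head at position 2)
Step 3: δ(q0, □) = (q1, □, L)  ⊢  1[q1]0□ (head at position 1)
Step 4: δ(q1, 0) = (q1, 0, L)  ⊢  [q1]10□ (head at position 0)
Step 5: δ(q1, 1) = (q1, 1, L)  ⊢  [q1]□10□ (head at position -1)
Step 6: δ(q1, □) = (qA, □, R)  ⊢  □[qA]10□ (head at position 0)
The machine is in qA, so it halts and accepts.
Tape content when halted (ignoring surrounding blanks): 10

Final answer: Output: 10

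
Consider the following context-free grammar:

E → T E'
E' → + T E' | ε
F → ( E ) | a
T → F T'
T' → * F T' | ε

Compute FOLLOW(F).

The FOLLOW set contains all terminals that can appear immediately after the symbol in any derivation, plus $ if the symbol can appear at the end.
Useful FIRST sets: FIRST(E') = {+, ε}, FIRST(T') = {*, ε} (both E' and T' are nullable).
FOLLOW(E): E is the start symbol → $; E appears in F → ( E ) followed by ')' → FOLLOW(E) = {), $}.
FOLLOW(E'): E' appears at the right end of E → T E' and of E' → + T E', so FOLLOW(E') ⊇ FOLLOW(E) (the second occurrence adds nothing new). FOLLOW(E') = {), $}.
FOLLOW(T): in E → T E' and E' → + T E', T is followed by E': add FIRST(E') minus ε = {+}; since E' is nullable, also add FOLLOW(E) and FOLLOW(E') = {), $}. FOLLOW(T) = {+, ), $}.
FOLLOW(T'): T' appears at the right end of T → F T' and of T' → * F T', so FOLLOW(T') = FOLLOW(T) = {+, ), $}.
FOLLOW(F): in T → F T' and T' → * F T', F is followed by T': add FIRST(T') minus ε = {*}; since T' is nullable, also add FOLLOW(T) and FOLLOW(T') = {+, ), $}. FOLLOW(F) = {*, +, ), $}.

Final answer: {$, ), *, +}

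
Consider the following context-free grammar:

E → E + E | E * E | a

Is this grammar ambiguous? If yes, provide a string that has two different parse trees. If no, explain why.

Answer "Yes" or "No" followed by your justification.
Two different leftmost derivations of a + a * a:
  (1) E ⇒ E + E ⇒ a + E ⇒ a + E * E ⇒ a + a * E ⇒ a + a * a   (tree groups a + (a * a))
  (2) E ⇒ E * E ⇒ E + E * E ⇒ a + E * E ⇒ a + a * E ⇒ a + a * a   (tree groups (a + a) * a)
Two distinct leftmost derivations = two distinct parse trees, so the grammar is ambiguous.

Final answer: Yes - the string 'a + a * a' has two distinct leftmost derivations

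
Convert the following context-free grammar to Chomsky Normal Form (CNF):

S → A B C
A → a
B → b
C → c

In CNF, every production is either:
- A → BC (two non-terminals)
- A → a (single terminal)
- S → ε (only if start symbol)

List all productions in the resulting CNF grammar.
The grammar has no ε-productions or unit productions to eliminate.
A → a is already in CNF (single terminal) – keep it.
B → b is already in CNF (single terminal) – keep it.
C → c is already in CNF (single terminal) – keep it.
S → A B C has 3 symbols on the right: break it into binary productions S → A X0, X0 → B C.
Resulting CNF grammar (5 productions): A → a; B → b; C → c; S → A X0; X0 → B C

Final answer: A → a; B → b; C → c; S → A X0; X0 → B C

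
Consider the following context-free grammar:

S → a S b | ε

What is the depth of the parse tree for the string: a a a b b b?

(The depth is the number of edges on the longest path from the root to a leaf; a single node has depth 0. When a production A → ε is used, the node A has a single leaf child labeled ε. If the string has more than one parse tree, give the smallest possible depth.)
The only parse tree applies S → a S b 3 times (once per matching a…b pair) and then S → ε.
The S nodes sit at depths 0, 1, …, 3; the innermost S (depth 3) has the single child ε at depth 4.
The terminal leaves a, b are at depths 1..3, so the longest root-to-leaf path is S → S → … → S → ε with 4 edges.
Depth = 4.

Final answer: 4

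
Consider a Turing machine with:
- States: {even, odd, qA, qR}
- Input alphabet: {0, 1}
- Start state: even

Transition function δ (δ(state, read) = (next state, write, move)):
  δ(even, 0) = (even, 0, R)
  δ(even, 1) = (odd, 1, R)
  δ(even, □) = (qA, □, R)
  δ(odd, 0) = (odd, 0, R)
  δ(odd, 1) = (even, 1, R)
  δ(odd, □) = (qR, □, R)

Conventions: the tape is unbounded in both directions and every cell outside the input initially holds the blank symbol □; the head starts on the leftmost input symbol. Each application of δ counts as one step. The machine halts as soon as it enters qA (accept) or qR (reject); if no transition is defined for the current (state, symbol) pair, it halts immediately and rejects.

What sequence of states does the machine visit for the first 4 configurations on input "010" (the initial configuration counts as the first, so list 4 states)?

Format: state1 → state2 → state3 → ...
Step 0: [even]010 (head at position 0)
Step 1: δ(even, 0) = (even, 0, R)  ⊢  0[even]10 (head at position 1)
Step 2: δ(even, 1) = (odd, 1, R)  ⊢  01[odd]0 (head at position 2)
Step 3: δ(odd, 0) = (odd, 0, R)  ⊢  010[odd]□ (head at position 3)
Reading off the states of these 4 configurations: even → even → odd → odd

Final answer: even → even → odd → odd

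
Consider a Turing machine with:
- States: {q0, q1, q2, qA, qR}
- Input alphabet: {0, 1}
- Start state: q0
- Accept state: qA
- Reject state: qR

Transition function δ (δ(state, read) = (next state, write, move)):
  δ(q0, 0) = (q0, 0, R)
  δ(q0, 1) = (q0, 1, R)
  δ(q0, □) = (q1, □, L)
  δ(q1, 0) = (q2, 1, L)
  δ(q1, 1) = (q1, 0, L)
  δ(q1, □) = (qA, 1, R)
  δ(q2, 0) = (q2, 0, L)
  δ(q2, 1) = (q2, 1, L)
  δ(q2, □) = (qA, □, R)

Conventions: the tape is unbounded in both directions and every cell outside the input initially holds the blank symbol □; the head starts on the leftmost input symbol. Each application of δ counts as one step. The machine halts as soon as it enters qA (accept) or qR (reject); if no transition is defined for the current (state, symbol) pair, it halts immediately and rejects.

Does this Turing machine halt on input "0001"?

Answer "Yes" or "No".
Step 0: [q0]0001 (head at position 0)
Step 1: δ(q0, 0) = (q0, 0, R)  ⊢  0[q0]001 (head at position 1)
Step 2: δ(q0, 0) = (q0, 0, R)  ⊢  00[q0]01 (head at position 2)
Step 3: δ(q0, 0) = (q0, 0, R)  ⊢  000[q0]1 (head at position 3)
Step 4: δ(q0, 1) = (q0, 1, R)  ⊢  0001[q0]□ (head at position 4)
Step 5: δ(q0, □) = (q1, □, L)  ⊢  000[q1]1□ (head at position 3)
Step 6: δ(q1, 1) = (q1, 0, L)  ⊢  00[q1]00□ (head at position 2)
Step 7: δ(q1, 0) = (q2, 1, L)  ⊢  0[q2]010□ (head at position 1)
Step 8: δ(q2, 0) = (q2, 0, L)  ⊢  [q2]0010□ (head at position 0)
Step 9: δ(q2, 0) = (q2, 0, L)  ⊢  [q2]□0010□ (head at position -1)
Step 10: δ(q2, □) = (qA, □, R)  ⊢  □[qA]0010□ (head at position 0)
The machine is in qA, so it halts and accepts.
It halts after 10 steps.

Final answer: Yes - halts after 10 steps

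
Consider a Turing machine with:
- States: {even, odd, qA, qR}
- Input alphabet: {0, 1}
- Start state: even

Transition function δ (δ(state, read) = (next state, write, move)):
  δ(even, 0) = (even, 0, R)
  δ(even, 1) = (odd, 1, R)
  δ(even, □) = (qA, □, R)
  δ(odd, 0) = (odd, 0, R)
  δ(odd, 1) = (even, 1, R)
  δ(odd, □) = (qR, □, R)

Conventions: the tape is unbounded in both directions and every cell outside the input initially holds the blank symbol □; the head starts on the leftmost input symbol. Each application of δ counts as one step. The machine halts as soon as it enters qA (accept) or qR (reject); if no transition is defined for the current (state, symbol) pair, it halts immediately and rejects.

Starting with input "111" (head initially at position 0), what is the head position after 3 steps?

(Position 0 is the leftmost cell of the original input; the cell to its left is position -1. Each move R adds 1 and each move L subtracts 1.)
Step 0: [even]111 (head at position 0)
Step 1: δ(even, 1) = (odd, 1, R)  ⊢  1[odd]11 (head at position 1)
Step 2: δ(odd, 1) = (even, 1, R)  ⊢  11[even]1 (head at position 2)
Step 3: δ(even, 1) = (odd, 1, R)  ⊢  111[odd]□ (head at position 3)
Head position after 3 steps: 3

Final answer: Position 3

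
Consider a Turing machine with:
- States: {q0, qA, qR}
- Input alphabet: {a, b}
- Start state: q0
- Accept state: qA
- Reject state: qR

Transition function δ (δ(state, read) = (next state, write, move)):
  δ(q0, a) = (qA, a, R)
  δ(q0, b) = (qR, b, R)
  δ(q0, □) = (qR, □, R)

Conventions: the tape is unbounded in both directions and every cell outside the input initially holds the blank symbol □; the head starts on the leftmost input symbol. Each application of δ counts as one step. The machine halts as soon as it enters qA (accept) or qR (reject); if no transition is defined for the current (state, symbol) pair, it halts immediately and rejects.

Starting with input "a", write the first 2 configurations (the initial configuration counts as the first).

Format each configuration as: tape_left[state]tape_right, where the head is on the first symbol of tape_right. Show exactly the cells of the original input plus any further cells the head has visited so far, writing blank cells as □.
Step 0: [q0]a (head at position 0)
Step 1: δ(q0, a) = (qA, a, R)  ⊢  a[qA]□ (head at position 1)

Final answer: [q0]a ⊢ a[qA]□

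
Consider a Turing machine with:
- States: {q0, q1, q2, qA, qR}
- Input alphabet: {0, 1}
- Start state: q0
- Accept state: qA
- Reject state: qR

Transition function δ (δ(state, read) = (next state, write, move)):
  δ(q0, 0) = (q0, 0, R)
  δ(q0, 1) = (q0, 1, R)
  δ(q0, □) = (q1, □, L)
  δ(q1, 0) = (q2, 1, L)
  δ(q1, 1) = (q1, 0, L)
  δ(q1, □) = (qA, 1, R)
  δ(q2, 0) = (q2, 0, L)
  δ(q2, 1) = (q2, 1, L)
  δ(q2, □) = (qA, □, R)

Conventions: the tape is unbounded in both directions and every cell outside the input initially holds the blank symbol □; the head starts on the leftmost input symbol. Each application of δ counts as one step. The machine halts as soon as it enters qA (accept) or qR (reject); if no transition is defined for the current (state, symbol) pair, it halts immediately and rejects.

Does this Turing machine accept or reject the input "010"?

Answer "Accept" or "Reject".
Step 0: [q0]010 (head at position 0)
Step 1: δ(q0, 0) = (q0, 0, R)  ⊢  0[q0]10 (head at position 1)
Step 2: δ(q0, 1) = (q0, 1, R)  ⊢  01[q0]0 (head at position 2)
Step 3: δ(q0, 0) = (q0, 0, R)  ⊢  010[q0]□ (head at position 3)
Step 4: δ(q0, □) = (q1, □, L)  ⊢  01[q1]0□ (head at position 2)
Step 5: δ(q1, 0) = (q2, 1, L)  ⊢  0[q2]11□ (head at position 1)
Step 6: δ(q2, 1) = (q2, 1, L)  ⊢  [q2]011□ (head at position 0)
Step 7: δ(q2, 0) = (q2, 0, L)  ⊢  [q2]□011□ (head at position -1)
Step 8: δ(q2, □) = (qA, □, R)  ⊢  □[qA]011□ (head at position 0)
The machine is in qA, so it halts and accepts.

Final answer: Accept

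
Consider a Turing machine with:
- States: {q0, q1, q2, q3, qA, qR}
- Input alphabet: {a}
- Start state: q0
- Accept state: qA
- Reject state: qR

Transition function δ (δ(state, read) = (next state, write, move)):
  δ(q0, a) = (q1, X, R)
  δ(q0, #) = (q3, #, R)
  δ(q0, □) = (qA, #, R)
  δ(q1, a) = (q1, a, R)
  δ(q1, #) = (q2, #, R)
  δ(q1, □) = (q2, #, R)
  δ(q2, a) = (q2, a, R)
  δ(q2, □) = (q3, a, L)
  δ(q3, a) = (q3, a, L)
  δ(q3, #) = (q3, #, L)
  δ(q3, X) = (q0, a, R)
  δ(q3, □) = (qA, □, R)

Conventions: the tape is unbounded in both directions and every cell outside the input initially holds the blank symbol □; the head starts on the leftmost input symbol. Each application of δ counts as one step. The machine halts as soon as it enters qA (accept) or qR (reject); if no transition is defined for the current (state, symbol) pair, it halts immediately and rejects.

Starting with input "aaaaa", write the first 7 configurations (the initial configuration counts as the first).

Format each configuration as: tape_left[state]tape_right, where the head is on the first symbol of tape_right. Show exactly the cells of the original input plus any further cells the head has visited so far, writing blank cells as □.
Step 0: [q0]aaaaa (head at position 0)
Step 1: δ(q0, a) = (q1, X, R)  ⊢  X[q1]aaaa (head at position 1)
Step 2: δ(q1, a) = (q1, a, R)  ⊢  Xa[q1]aaa (head at position 2)
Step 3: δ(q1, a) = (q1, a, R)  ⊢  Xaa[q1]aa (head at position 3)
Step 4: δ(q1, a) = (q1, a, R)  ⊢  Xaaa[q1]a (head at position 4)
Step 5: δ(q1, a) = (q1, a, R)  ⊢  Xaaaa[q1]□ (head at position 5)
Step 6: δ(q1, □) = (q2, #, R)  ⊢  Xaaaa#[q2]□ (head at position 6)

Final answer: [q0]aaaaa ⊢ X[q1]aaaa ⊢ Xa[q1]aaa ⊢ Xaa[q1]aa ⊢ Xaaa[q1]a ⊢ Xaaaa[q1]□ ⊢ Xaaaa#[q2]□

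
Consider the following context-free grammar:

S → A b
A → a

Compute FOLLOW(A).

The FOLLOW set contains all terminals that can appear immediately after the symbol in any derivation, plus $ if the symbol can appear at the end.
A occurs only in S → A b, where it is immediately followed by the terminal b. So FOLLOW(A) = {b}.

Final answer: {b}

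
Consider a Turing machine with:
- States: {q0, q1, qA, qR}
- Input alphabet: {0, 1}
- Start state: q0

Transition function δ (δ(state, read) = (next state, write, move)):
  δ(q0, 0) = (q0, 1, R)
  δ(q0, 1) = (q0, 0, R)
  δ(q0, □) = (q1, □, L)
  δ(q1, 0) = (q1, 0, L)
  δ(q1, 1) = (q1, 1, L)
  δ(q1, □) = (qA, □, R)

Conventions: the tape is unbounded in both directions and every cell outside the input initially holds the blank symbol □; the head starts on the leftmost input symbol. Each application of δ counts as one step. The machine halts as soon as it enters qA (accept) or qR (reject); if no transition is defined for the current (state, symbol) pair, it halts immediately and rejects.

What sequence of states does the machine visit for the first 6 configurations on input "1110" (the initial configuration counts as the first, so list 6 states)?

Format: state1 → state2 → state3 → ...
Step 0: [q0]1110 (head at position 0)
Step 1: δ(q0, 1) = (q0, 0, R)  ⊢  0[q0]110 (head at position 1)
Step 2: δ(q0, 1) = (q0, 0, R)  ⊢  00[q0]10 (head at position 2)
Step 3: δ(q0, 1) = (q0, 0, R)  ⊢  000[q0]0 (head at position 3)
Step 4: δ(q0, 0) = (q0, 1, R)  ⊢  0001[q0]□ (head at position 4)
Step 5: δ(q0, □) = (q1, □, L)  ⊢  000[q1]1□ (head at position 3)
Reading off the states of these 6 configurations: q0 → q0 → q0 → q0 → q0 → q1

Final answer: q0 → q0 → q0 → q0 → q0 → q1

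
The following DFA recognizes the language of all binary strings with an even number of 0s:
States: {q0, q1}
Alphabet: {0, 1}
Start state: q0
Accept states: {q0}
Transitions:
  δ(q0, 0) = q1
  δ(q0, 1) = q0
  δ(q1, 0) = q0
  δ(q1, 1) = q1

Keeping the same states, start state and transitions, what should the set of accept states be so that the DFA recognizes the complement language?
The DFA is complete (every state has a transition on every symbol), so the complement
is recognized by the same DFA with accepting and non-accepting states swapped.
Original accept states: {q0}
Complement accept states = All states - Original accept states
= {q0, q1} - {q0}
= {q1}
Complement language: strings with an ODD number of 0s

Final answer: {q1}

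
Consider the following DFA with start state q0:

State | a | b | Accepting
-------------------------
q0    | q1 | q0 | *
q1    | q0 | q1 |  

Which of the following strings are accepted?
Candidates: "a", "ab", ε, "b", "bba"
"a": q0 → q1; q1 is not accepting → rejected
"ab": q0 → q1 → q1; q1 is not accepting → rejected
ε: q0; q0 is accepting → accepted
"b": q0 → q0; q0 is accepting → accepted
"bba": q0 → q0 → q0 → q1; q1 is not accepting → rejected

Final answer: ε, "b"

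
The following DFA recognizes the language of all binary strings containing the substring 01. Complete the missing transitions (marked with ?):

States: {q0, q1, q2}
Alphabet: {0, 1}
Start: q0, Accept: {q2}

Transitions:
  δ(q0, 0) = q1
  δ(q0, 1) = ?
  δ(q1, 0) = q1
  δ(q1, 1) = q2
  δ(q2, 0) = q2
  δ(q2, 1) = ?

What each state remembers (consistent with the given transitions and accept states):
  q0: 01 not seen yet and the last symbol was not 0
  q1: 01 not seen yet and the last symbol was 0
  q2: the substring 01 has already been seen
Filling in the missing entries:
  δ(q0, 1): in q0 (01 not seen yet and the last symbol was not 0), after reading 1 we have: 01 not seen yet and the last symbol was not 0 → q0
  δ(q2, 1): in q2 (the substring 01 has already been seen), after reading 1 we have: the substring 01 has already been seen → q2

Final answer: δ(q0, 1) = q0; δ(q2, 1) = q2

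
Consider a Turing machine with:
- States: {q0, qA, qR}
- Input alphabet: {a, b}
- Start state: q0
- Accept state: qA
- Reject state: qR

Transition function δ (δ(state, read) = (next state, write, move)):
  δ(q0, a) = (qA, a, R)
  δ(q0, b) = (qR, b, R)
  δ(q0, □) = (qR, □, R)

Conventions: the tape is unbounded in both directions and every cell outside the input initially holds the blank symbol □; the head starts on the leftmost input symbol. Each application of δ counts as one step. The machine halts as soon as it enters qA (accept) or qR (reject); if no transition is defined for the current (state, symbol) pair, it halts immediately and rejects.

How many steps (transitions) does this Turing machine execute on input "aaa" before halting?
Step 0: [q0]aaa (head at position 0)
Step 1: δ(q0, a) = (qA, a, R)  ⊢  a[qA]aa (head at position 1)
The machine is in qA, so it halts and accepts.
Number of transitions executed: 1.

Final answer: 1 steps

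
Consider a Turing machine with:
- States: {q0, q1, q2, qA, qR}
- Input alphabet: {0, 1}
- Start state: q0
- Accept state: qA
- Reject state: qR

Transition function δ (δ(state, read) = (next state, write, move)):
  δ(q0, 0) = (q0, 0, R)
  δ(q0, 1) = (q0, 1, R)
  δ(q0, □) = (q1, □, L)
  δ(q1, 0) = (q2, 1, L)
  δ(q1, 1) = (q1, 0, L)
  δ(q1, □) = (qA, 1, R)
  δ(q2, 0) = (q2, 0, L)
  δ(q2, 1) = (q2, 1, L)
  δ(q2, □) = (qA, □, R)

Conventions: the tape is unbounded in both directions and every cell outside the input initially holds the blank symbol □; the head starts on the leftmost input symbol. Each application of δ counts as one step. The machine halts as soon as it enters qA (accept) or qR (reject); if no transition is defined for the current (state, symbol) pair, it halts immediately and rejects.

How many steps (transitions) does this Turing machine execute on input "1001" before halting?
Step 0: [q0]1001 (head at position 0)
Step 1: δ(q0, 1) = (q0, 1, R)  ⊢  1[q0]001 (head at position 1)
Step 2: δ(q0, 0) = (q0, 0, R)  ⊢  10[q0]01 (head at position 2)
Step 3: δ(q0, 0) = (q0, 0, R)  ⊢  100[q0]1 (head at position 3)
Step 4: δ(q0, 1) = (q0, 1, R)  ⊢  1001[q0]□ (head at position 4)
Step 5: δ(q0, □) = (q1, □, L)  ⊢  100[q1]1□ (head at position 3)
Step 6: δ(q1, 1) = (q1, 0, L)  ⊢  10[q1]00□ (head at position 2)
Step 7: δ(q1, 0) = (q2, 1, L)  ⊢  1[q2]010□ (head at position 1)
Step 8: δ(q2, 0) = (q2, 0, L)  ⊢  [q2]1010□ (head at position 0)
Step 9: δ(q2, 1) = (q2, 1, L)  ⊢  [q2]□1010□ (head at position -1)
Step 10: δ(q2, □) = (qA, □, R)  ⊢  □[qA]1010□ (head at position 0)
The machine is in qA, so it halts and accepts.
Number of transitions executed: 10.

Final answer: 10 steps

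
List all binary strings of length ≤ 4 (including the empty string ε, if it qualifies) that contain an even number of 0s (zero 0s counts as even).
Checking every binary string of length 0 to 4:
  Length 0: accepted: ε | rejected: (none)
  Length 1: accepted: 1 | rejected: 0
  Length 2: accepted: 00, 11 | rejected: 01, 10
  Length 3: accepted: 001, 010, 100, 111 | rejected: 000, 011, 101, 110
  Length 4: accepted: 0000, 0011, 0101, 0110, 1001, 1010, 1100, 1111 | rejected: 0001, 0010, 0100, 0111, 1000, 1011, 1101, 1110
Total: 16 string(s).

Final answer: ε, 1, 00, 11, 001, 010, 100, 111, 0000, 0011, 0101, 0110, 1001, 1010, 1100, 1111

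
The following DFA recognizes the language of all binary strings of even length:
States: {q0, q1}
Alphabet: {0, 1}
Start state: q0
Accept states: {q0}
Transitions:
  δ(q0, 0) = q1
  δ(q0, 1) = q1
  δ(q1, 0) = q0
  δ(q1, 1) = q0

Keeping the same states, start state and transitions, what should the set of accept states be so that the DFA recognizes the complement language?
The DFA is complete (every state has a transition on every symbol), so the complement
is recognized by the same DFA with accepting and non-accepting states swapped.
Original accept states: {q0}
Complement accept states = All states - Original accept states
= {q0, q1} - {q0}
= {q1}
Complement language: strings of ODD length

Final answer: {q1}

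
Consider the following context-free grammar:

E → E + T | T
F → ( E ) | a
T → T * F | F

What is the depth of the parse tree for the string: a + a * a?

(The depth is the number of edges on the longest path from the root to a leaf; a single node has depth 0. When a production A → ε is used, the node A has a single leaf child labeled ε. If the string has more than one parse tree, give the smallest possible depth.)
The grammar is unambiguous; the parse tree of a + a * a is:
E → E + T at the root (depth 0).
  Left E (depth 1) → T (2) → F (3) → a (4).
  Right T (depth 1) → T * F; that T (2) → F (3) → a (4); F (2) → a (3).
The longest root-to-leaf paths have 4 edges.
Depth = 4.

Final answer: 4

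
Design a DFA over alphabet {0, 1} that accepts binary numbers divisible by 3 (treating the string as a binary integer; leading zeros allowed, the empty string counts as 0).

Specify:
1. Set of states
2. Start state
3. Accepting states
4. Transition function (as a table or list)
One valid DFA (any DFA recognizing the same language is acceptable):
States: {q0, q1, q2}
Start: q0
Accepting: {q0}
Transitions (accepting states marked with *):
State | 0 | 1 | Accepting
-------------------------
q0    | q0 | q1 | *
q1    | q2 | q0 |  
q2    | q1 | q2 |  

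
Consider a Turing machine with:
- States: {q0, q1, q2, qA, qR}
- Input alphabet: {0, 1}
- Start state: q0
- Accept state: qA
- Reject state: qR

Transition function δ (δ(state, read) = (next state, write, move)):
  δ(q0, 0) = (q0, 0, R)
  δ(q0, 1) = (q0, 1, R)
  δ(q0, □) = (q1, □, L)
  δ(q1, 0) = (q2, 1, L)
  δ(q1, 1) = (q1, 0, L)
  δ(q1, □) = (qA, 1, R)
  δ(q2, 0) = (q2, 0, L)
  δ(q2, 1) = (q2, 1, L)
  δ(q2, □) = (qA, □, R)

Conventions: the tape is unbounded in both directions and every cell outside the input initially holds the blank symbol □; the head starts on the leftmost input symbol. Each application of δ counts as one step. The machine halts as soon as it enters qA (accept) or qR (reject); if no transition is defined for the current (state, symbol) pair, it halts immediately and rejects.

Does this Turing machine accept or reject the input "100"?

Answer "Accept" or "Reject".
Step 0: [q0]100 (head at position 0)
Step 1: δ(q0, 1) = (q0, 1, R)  ⊢  1[q0]00 (head at position 1)
Step 2: δ(q0, 0) = (q0, 0, R)  ⊢  10[q0]0 (head at position 2)
Step 3: δ(q0, 0) = (q0, 0, R)  ⊢  100[q0]□ (head at position 3)
Step 4: δ(q0, □) = (q1, □, L)  ⊢  10[q1]0□ (head at position 2)
Step 5: δ(q1, 0) = (q2, 1, L)  ⊢  1[q2]01□ (head at position 1)
Step 6: δ(q2, 0) = (q2, 0, L)  ⊢  [q2]101□ (head at position 0)
Step 7: δ(q2, 1) = (q2, 1, L)  ⊢  [q2]□101□ (head at position -1)
Step 8: δ(q2, □) = (qA, □, R)  ⊢  □[qA]101□ (head at position 0)
The machine is in qA, so it halts and accepts.

Final answer: Accept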